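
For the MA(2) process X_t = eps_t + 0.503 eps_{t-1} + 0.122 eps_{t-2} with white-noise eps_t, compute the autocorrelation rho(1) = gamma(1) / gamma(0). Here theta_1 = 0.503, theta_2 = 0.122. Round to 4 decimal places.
\rho(1) = 0.4451

For an MA(q) process with theta_0 = 1, the autocovariance is
  gamma(k) = sigma^2 * sum_{i=0..q-k} theta_i * theta_{i+k},
and rho(k) = gamma(k) / gamma(0). Sigma^2 cancels.
  numerator   = (1)*(0.503) + (0.503)*(0.122) = 0.564366.
  denominator = (1)^2 + (0.503)^2 + (0.122)^2 = 1.267893.
  rho(1) = 0.564366 / 1.267893 = 0.4451.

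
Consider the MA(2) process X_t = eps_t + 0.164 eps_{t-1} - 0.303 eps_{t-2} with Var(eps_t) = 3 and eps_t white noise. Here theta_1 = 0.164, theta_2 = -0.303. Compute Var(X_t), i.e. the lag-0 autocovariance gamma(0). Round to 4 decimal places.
\gamma(0) = 3.3561

For an MA(q) process X_t = eps_t + sum_i theta_i eps_{t-i} with
Var(eps_t) = sigma^2, the variance is
  gamma(0) = sigma^2 * (1 + sum_i theta_i^2).
  sum_i theta_i^2 = (0.164)^2 + (-0.303)^2 = 0.026896 + 0.091809 = 0.118705.
  gamma(0) = 3 * (1 + 0.118705) = 3 * 1.118705 = 3.356115, which rounds to 3.3561.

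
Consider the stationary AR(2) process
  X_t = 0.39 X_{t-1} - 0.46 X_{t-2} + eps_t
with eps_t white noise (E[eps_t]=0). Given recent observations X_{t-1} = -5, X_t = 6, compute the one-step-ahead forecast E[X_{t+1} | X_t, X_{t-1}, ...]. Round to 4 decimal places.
E[X_{t+1} \mid \mathcal F_t] = 4.6400

For an AR(p) model X_t = c + sum_i phi_i X_{t-i} + eps_t, the
one-step-ahead conditional mean is
  E[X_{t+1} | X_t, ...] = c + sum_i phi_i X_{t+1-i}.
Substitute known values:
  E[X_{t+1} | ...] = (0.39) * (6) + (-0.46) * (-5)
                   = 4.6400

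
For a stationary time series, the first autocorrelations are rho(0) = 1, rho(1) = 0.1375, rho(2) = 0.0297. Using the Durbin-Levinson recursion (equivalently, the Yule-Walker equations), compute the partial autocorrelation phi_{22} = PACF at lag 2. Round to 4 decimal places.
\phi_{22} = 0.0110

The PACF at lag k is phi_{kk}, the last component of the solution
to the Yule-Walker system G_k phi = r_k where
  (G_k)_{ij} = rho(|i - j|), (r_k)_i = rho(i), i,j = 1..k.
Equivalently, Durbin-Levinson gives phi_{kk} iteratively:
  phi_{11} = rho(1)
  phi_{kk} = [rho(k) - sum_{j=1..k-1} phi_{k-1,j} rho(k-j)]
            / [1 - sum_{j=1..k-1} phi_{k-1,j} rho(j)],
  phi_{k,j} = phi_{k-1,j} - phi_{kk} phi_{k-1,k-j},  j = 1..k-1.
Step k = 1:
  phi_11 = rho(1) = 0.1375.
Step k = 2:
  phi_22 = [rho(2) - phi_11 rho(1)] / [1 - phi_11 rho(1)] = [0.0297 - (0.1375)(0.1375)] / [1 - (0.1375)(0.1375)]
         = 0.01079375 / 0.98109375 = 0.011.
Therefore phi_{22} = 0.0110.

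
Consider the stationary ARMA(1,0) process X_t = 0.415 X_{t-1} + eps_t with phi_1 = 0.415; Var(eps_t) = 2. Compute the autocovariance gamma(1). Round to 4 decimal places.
\gamma(1) = 1.0027

Multiply the model equation by X_{t-k} and take expectations. With theta_0 = psi_0 = 1 and psi_j the MA(infinity) weights, this gives
  gamma(k) - sum_i phi_i gamma(k-i) = c_k,
  c_k = sigma^2 * sum_{j=k..q} theta_j psi_{j-k}   (c_k = 0 for k > q),
using gamma(-m) = gamma(m).
Pure AR (q = 0): c_0 = sigma^2 = 2, c_k = 0 for k >= 1.
Equations for k = 0 and k = 1 (AR order 1):
  gamma(0) = phi_1 gamma(1) + c_0
  gamma(1) = phi_1 gamma(0) + c_1
Substituting the second into the first: gamma(0) (1 - phi_1^2) = c_0 + phi_1 c_1, so
  gamma(0) = c_0 / (1 - phi_1^2) = 2 / (1 - (0.415)^2) = 2 / 0.827775 = 2.416115.
  gamma(1) = phi_1 gamma(0) = (0.415)(2.416115) = 1.002688.
Therefore gamma(1) = 1.0027 (to 4 decimal places).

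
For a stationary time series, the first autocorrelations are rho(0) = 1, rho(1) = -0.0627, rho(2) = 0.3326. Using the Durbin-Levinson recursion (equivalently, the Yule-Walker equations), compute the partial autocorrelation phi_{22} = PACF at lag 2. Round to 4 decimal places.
\phi_{22} = 0.3300

The PACF at lag k is phi_{kk}, the last component of the solution
to the Yule-Walker system G_k phi = r_k where
  (G_k)_{ij} = rho(|i - j|), (r_k)_i = rho(i), i,j = 1..k.
Equivalently, Durbin-Levinson gives phi_{kk} iteratively:
  phi_{11} = rho(1)
  phi_{kk} = [rho(k) - sum_{j=1..k-1} phi_{k-1,j} rho(k-j)]
            / [1 - sum_{j=1..k-1} phi_{k-1,j} rho(j)],
  phi_{k,j} = phi_{k-1,j} - phi_{kk} phi_{k-1,k-j},  j = 1..k-1.
Step k = 1:
  phi_11 = rho(1) = -0.0627.
Step k = 2:
  phi_22 = [rho(2) - phi_11 rho(1)] / [1 - phi_11 rho(1)] = [0.3326 - (-0.0627)(-0.0627)] / [1 - (-0.0627)(-0.0627)]
         = 0.32866871 / 0.99606871 = 0.33.
Therefore phi_{22} = 0.3300.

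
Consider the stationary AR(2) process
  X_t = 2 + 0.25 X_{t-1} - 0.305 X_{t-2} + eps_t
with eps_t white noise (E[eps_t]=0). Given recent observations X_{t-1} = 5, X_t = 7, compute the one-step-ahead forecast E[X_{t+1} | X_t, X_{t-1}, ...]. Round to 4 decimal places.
E[X_{t+1} \mid \mathcal F_t] = 2.2250

For an AR(p) model X_t = c + sum_i phi_i X_{t-i} + eps_t, the
one-step-ahead conditional mean is
  E[X_{t+1} | X_t, ...] = c + sum_i phi_i X_{t+1-i}.
Substitute known values:
  E[X_{t+1} | ...] = 2 + (0.25) * (7) + (-0.305) * (5)
                   = 2.2250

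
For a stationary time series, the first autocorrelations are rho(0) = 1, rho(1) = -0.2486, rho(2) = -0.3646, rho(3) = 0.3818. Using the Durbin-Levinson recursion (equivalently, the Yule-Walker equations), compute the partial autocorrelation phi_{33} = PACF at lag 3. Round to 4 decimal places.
\phi_{33} = 0.1840

The PACF at lag k is phi_{kk}, the last component of the solution
to the Yule-Walker system G_k phi = r_k where
  (G_k)_{ij} = rho(|i - j|), (r_k)_i = rho(i), i,j = 1..k.
Equivalently, Durbin-Levinson gives phi_{kk} iteratively:
  phi_{11} = rho(1)
  phi_{kk} = [rho(k) - sum_{j=1..k-1} phi_{k-1,j} rho(k-j)]
            / [1 - sum_{j=1..k-1} phi_{k-1,j} rho(j)],
  phi_{k,j} = phi_{k-1,j} - phi_{kk} phi_{k-1,k-j},  j = 1..k-1.
Step k = 1:
  phi_11 = rho(1) = -0.2486.
Step k = 2:
  phi_22 = [rho(2) - phi_11 rho(1)] / [1 - phi_11 rho(1)] = [-0.3646 - (-0.2486)(-0.2486)] / [1 - (-0.2486)(-0.2486)]
         = -0.42640196 / 0.93819804 = -0.45449.
  Update: phi_21 = phi_11 - phi_22 phi_11 = -0.2486 - (-0.45449)(-0.2486) = -0.361586.
Step k = 3:
  phi_33 = [rho(3) - phi_21 rho(2) - phi_22 rho(1)] / [1 - phi_21 rho(1) - phi_22 rho(2)]
    numerator   = 0.3818 - (-0.361586)(-0.3646) - (-0.45449)(-0.2486) = 0.13697933
    denominator = 1 - (-0.361586)(-0.2486) - (-0.45449)(-0.3646) = 0.74440246
  phi_33 = 0.13697933 / 0.74440246 = 0.184.
Therefore phi_{33} = 0.1840.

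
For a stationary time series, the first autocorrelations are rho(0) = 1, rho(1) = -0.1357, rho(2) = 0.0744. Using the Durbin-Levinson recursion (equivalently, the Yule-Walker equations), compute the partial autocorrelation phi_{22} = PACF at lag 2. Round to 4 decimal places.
\phi_{22} = 0.0570

The PACF at lag k is phi_{kk}, the last component of the solution
to the Yule-Walker system G_k phi = r_k where
  (G_k)_{ij} = rho(|i - j|), (r_k)_i = rho(i), i,j = 1..k.
Equivalently, Durbin-Levinson gives phi_{kk} iteratively:
  phi_{11} = rho(1)
  phi_{kk} = [rho(k) - sum_{j=1..k-1} phi_{k-1,j} rho(k-j)]
            / [1 - sum_{j=1..k-1} phi_{k-1,j} rho(j)],
  phi_{k,j} = phi_{k-1,j} - phi_{kk} phi_{k-1,k-j},  j = 1..k-1.
Step k = 1:
  phi_11 = rho(1) = -0.1357.
Step k = 2:
  phi_22 = [rho(2) - phi_11 rho(1)] / [1 - phi_11 rho(1)] = [0.0744 - (-0.1357)(-0.1357)] / [1 - (-0.1357)(-0.1357)]
         = 0.05598551 / 0.98158551 = 0.057.
Therefore phi_{22} = 0.0570.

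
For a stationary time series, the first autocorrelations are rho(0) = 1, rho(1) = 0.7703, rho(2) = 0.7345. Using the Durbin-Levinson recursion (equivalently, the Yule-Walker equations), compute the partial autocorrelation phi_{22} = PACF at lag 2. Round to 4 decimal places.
\phi_{22} = 0.3471

The PACF at lag k is phi_{kk}, the last component of the solution
to the Yule-Walker system G_k phi = r_k where
  (G_k)_{ij} = rho(|i - j|), (r_k)_i = rho(i), i,j = 1..k.
Equivalently, Durbin-Levinson gives phi_{kk} iteratively:
  phi_{11} = rho(1)
  phi_{kk} = [rho(k) - sum_{j=1..k-1} phi_{k-1,j} rho(k-j)]
            / [1 - sum_{j=1..k-1} phi_{k-1,j} rho(j)],
  phi_{k,j} = phi_{k-1,j} - phi_{kk} phi_{k-1,k-j},  j = 1..k-1.
Step k = 1:
  phi_11 = rho(1) = 0.7703.
Step k = 2:
  phi_22 = [rho(2) - phi_11 rho(1)] / [1 - phi_11 rho(1)] = [0.7345 - (0.7703)(0.7703)] / [1 - (0.7703)(0.7703)]
         = 0.14113791 / 0.40663791 = 0.3471.
Therefore phi_{22} = 0.3471.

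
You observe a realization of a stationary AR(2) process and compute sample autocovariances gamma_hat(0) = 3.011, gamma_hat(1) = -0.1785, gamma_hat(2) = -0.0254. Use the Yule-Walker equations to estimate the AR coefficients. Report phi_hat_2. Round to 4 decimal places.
\hat\phi_{2} = -0.0120

The Yule-Walker equations for an AR(p) process read, in matrix form,
  Gamma_p phi = r_p,   with   (Gamma_p)_{ij} = gamma(|i - j|),
                       (r_p)_i = gamma(i),   i,j = 1..p.
Substitute the sample gammas (Toeplitz matrix and right-hand side of size 2):
  Gamma_p = [[3.011, -0.1785], [-0.1785, 3.011]]
  r_p     = [-0.1785, -0.0254]
Written out:
  3.011 phi_1 - 0.1785 phi_2 = -0.1785
  -0.1785 phi_1 + 3.011 phi_2 = -0.0254
Solve by Cramer's rule:
  det = gamma(0)^2 - gamma(1)^2 = (3.011)^2 - (-0.1785)^2 = 9.066121 - 0.03186225 = 9.03425875
  phi_hat_1 = [gamma(1) gamma(0) - gamma(1) gamma(2)] / det = [(-0.1785)(3.011) - (-0.1785)(-0.0254)] / 9.03425875 = -0.5419974 / 9.03425875 = -0.06
  phi_hat_2 = [gamma(0) gamma(2) - gamma(1)^2] / det = [(3.011)(-0.0254) - (-0.1785)^2] / 9.03425875 = -0.10834165 / 9.03425875 = -0.012
So phi_hat = [-0.0600, -0.0120].
Therefore phi_hat_2 = -0.0120.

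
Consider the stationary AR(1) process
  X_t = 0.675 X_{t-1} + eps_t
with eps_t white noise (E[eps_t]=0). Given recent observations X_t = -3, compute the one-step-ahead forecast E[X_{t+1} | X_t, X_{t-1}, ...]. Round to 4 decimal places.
E[X_{t+1} \mid \mathcal F_t] = -2.0250

For an AR(p) model X_t = c + sum_i phi_i X_{t-i} + eps_t, the
one-step-ahead conditional mean is
  E[X_{t+1} | X_t, ...] = c + sum_i phi_i X_{t+1-i}.
Substitute known values:
  E[X_{t+1} | ...] = (0.675) * (-3)
                   = -2.0250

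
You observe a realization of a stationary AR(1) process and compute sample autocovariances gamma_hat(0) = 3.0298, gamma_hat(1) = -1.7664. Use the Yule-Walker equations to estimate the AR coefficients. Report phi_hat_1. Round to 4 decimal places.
\hat\phi_{1} = -0.5830

The Yule-Walker equations for an AR(p) process read, in matrix form,
  Gamma_p phi = r_p,   with   (Gamma_p)_{ij} = gamma(|i - j|),
                       (r_p)_i = gamma(i),   i,j = 1..p.
Substitute the sample gammas (Toeplitz matrix and right-hand side of size 1):
  Gamma_p = [[3.0298]]
  r_p     = [-1.7664]
With p = 1 this is the single equation gamma(0) phi_1 = gamma(1):
  phi_hat_1 = gamma(1) / gamma(0) = -1.7664 / 3.0298 = -0.5830.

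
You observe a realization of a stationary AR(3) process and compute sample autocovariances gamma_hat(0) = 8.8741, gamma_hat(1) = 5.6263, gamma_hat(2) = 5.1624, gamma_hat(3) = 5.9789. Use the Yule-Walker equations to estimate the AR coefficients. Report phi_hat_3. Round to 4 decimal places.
\hat\phi_{3} = 0.4140

The Yule-Walker equations for an AR(p) process read, in matrix form,
  Gamma_p phi = r_p,   with   (Gamma_p)_{ij} = gamma(|i - j|),
                       (r_p)_i = gamma(i),   i,j = 1..p.
Substitute the sample gammas (Toeplitz matrix and right-hand side of size 3):
  Gamma_p = [[8.8741, 5.6263, 5.1624], [5.6263, 8.8741, 5.6263], [5.1624, 5.6263, 8.8741]]
  r_p     = [5.6263, 5.1624, 5.9789]
Written out (R1..R3):
  (R1) 8.8741 phi_1 + 5.6263 phi_2 + 5.1624 phi_3 = 5.6263
  (R2) 5.6263 phi_1 + 8.8741 phi_2 + 5.6263 phi_3 = 5.1624
  (R3) 5.1624 phi_1 + 5.6263 phi_2 + 8.8741 phi_3 = 5.9789
Gaussian elimination:
  R2 <- R2 - (5.6263/8.8741) R1 = R2 - (0.634014) R1:  5.306949 phi_2 + 2.353268 phi_3 = 1.595249
  R3 <- R3 - (5.1624/8.8741) R1 = R3 - (0.581738) R1:  2.353268 phi_2 + 5.870936 phi_3 = 2.705868
  R3 <- R3 - (2.353268/5.306949) R2 = R3 - (0.443431) R2:  4.827423 phi_3 = 1.998485
Back-substitution:
  phi_hat_3 = 1.998485 / 4.827423 = 0.413986
  phi_hat_2 = (1.595249 - (2.353268)(0.413986)) / 5.306949 = 0.117022
  phi_hat_1 = (5.6263 - (5.6263)(0.117022) - (5.1624)(0.413986)) / 8.8741 = 0.318989
So phi_hat = [0.3190, 0.1170, 0.4140].
Therefore phi_hat_3 = 0.4140.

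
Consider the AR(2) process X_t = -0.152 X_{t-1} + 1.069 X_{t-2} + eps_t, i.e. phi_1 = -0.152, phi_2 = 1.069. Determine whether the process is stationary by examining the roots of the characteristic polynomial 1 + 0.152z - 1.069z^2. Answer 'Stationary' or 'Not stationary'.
\text{Not stationary}

The AR(p) characteristic polynomial is P(z) = 1 + 0.152z - 1.069z^2.
Stationarity requires all roots to lie outside the unit circle, i.e. |z| > 1 for every root.
Set 1 + (0.152) z + (-1.069) z^2 = 0, i.e. a z^2 + b z + c = 0 with a = -1.069, b = 0.152, c = 1.
Discriminant D = b^2 - 4ac = (0.152)^2 - 4*(-1.069)*1 = 0.023104 - (-4.276) = 4.299104.
D >= 0, so the roots are real: z = (-b +/- sqrt(D)) / (2a) = (-0.152 +/- 2.073428) / (-2.138).
  z_1 = (-0.152 + 2.073428) / (-2.138) = -0.8987,   |z_1| = 0.8987.
  z_2 = (-0.152 - 2.073428) / (-2.138) = 1.0409,   |z_2| = 1.0409.
Moduli of all roots: 0.8987, 1.0409.
All moduli strictly greater than 1? No.
Verdict: Not stationary.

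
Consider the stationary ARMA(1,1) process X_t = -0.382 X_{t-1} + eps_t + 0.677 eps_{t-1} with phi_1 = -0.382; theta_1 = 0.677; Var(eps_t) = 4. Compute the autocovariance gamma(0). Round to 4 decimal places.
\gamma(0) = 4.4076

Multiply the model equation by X_{t-k} and take expectations. With theta_0 = psi_0 = 1 and psi_j the MA(infinity) weights, this gives
  gamma(k) - sum_i phi_i gamma(k-i) = c_k,
  c_k = sigma^2 * sum_{j=k..q} theta_j psi_{j-k}   (c_k = 0 for k > q),
using gamma(-m) = gamma(m).
psi-weights needed (psi_j = theta_j + sum_i phi_i psi_{j-i}):
  psi_1 = theta_1 + phi_1 = 0.677 + (-0.382) = 0.295
Right-hand sides:
  c_0 = sigma^2 (1 + theta_1 psi_1) = 4 * (1 + (0.677)(0.295)) = 4 * 1.199715 = 4.79886
  c_1 = sigma^2 theta_1 = 4 * (0.677) = 2.708
  c_2 = 0
Equations for k = 0 and k = 1 (AR order 1):
  gamma(0) = phi_1 gamma(1) + c_0
  gamma(1) = phi_1 gamma(0) + c_1
Substituting the second into the first: gamma(0) (1 - phi_1^2) = c_0 + phi_1 c_1, so
  gamma(0) = (c_0 + phi_1 c_1) / (1 - phi_1^2) = (4.79886 + (-0.382)(2.708)) / (1 - (-0.382)^2) = 3.764404 / 0.854076 = 4.407575.
Therefore gamma(0) = 4.4076 (to 4 decimal places).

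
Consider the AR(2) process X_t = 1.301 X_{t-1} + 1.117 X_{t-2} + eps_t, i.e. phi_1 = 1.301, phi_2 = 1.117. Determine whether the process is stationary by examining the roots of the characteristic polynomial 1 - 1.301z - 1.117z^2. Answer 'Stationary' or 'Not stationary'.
\text{Not stationary}

The AR(p) characteristic polynomial is P(z) = 1 - 1.301z - 1.117z^2.
Stationarity requires all roots to lie outside the unit circle, i.e. |z| > 1 for every root.
Set 1 + (-1.301) z + (-1.117) z^2 = 0, i.e. a z^2 + b z + c = 0 with a = -1.117, b = -1.301, c = 1.
Discriminant D = b^2 - 4ac = (-1.301)^2 - 4*(-1.117)*1 = 1.692601 - (-4.468) = 6.160601.
D >= 0, so the roots are real: z = (-b +/- sqrt(D)) / (2a) = (1.301 +/- 2.482056) / (-2.234).
  z_1 = (1.301 + 2.482056) / (-2.234) = -1.6934,   |z_1| = 1.6934.
  z_2 = (1.301 - 2.482056) / (-2.234) = 0.5287,   |z_2| = 0.5287.
Moduli of all roots: 1.6934, 0.5287.
All moduli strictly greater than 1? No.
Verdict: Not stationary.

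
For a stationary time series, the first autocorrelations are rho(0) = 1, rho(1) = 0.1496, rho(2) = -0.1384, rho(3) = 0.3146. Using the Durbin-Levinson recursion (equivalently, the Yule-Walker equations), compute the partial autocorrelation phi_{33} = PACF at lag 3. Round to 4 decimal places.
\phi_{33} = 0.3820

The PACF at lag k is phi_{kk}, the last component of the solution
to the Yule-Walker system G_k phi = r_k where
  (G_k)_{ij} = rho(|i - j|), (r_k)_i = rho(i), i,j = 1..k.
Equivalently, Durbin-Levinson gives phi_{kk} iteratively:
  phi_{11} = rho(1)
  phi_{kk} = [rho(k) - sum_{j=1..k-1} phi_{k-1,j} rho(k-j)]
            / [1 - sum_{j=1..k-1} phi_{k-1,j} rho(j)],
  phi_{k,j} = phi_{k-1,j} - phi_{kk} phi_{k-1,k-j},  j = 1..k-1.
Step k = 1:
  phi_11 = rho(1) = 0.1496.
Step k = 2:
  phi_22 = [rho(2) - phi_11 rho(1)] / [1 - phi_11 rho(1)] = [-0.1384 - (0.1496)(0.1496)] / [1 - (0.1496)(0.1496)]
         = -0.16078016 / 0.97761984 = -0.164461.
  Update: phi_21 = phi_11 - phi_22 phi_11 = 0.1496 - (-0.164461)(0.1496) = 0.174203.
Step k = 3:
  phi_33 = [rho(3) - phi_21 rho(2) - phi_22 rho(1)] / [1 - phi_21 rho(1) - phi_22 rho(2)]
    numerator   = 0.3146 - (0.174203)(-0.1384) - (-0.164461)(0.1496) = 0.36331308
    denominator = 1 - (0.174203)(0.1496) - (-0.164461)(-0.1384) = 0.9511778
  phi_33 = 0.36331308 / 0.9511778 = 0.382.
Therefore phi_{33} = 0.3820.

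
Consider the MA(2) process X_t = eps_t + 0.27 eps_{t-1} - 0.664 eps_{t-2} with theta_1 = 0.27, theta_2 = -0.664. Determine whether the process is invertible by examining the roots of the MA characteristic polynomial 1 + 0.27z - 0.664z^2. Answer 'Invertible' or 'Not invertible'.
\text{Invertible}

The MA(q) characteristic polynomial is P(z) = 1 + 0.27z - 0.664z^2.
Invertibility requires all roots to lie outside the unit circle, i.e. |z| > 1 for every root.
Set 1 + (0.27) z + (-0.664) z^2 = 0, i.e. a z^2 + b z + c = 0 with a = -0.664, b = 0.27, c = 1.
Discriminant D = b^2 - 4ac = (0.27)^2 - 4*(-0.664)*1 = 0.0729 - (-2.656) = 2.7289.
D >= 0, so the roots are real: z = (-b +/- sqrt(D)) / (2a) = (-0.27 +/- 1.651938) / (-1.328).
  z_1 = (-0.27 + 1.651938) / (-1.328) = -1.0406,   |z_1| = 1.0406.
  z_2 = (-0.27 - 1.651938) / (-1.328) = 1.4472,   |z_2| = 1.4472.
Moduli of all roots: 1.0406, 1.4472.
All moduli strictly greater than 1? Yes.
Verdict: Invertible.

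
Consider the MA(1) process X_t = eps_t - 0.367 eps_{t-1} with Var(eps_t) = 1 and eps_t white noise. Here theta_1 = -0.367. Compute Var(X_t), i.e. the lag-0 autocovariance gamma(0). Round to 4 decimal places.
\gamma(0) = 1.1347

For an MA(q) process X_t = eps_t + sum_i theta_i eps_{t-i} with
Var(eps_t) = sigma^2, the variance is
  gamma(0) = sigma^2 * (1 + sum_i theta_i^2).
  sum_i theta_i^2 = (-0.367)^2 = 0.134689.
  gamma(0) = 1 * (1 + 0.134689) = 1 * 1.134689 = 1.134689, which rounds to 1.1347.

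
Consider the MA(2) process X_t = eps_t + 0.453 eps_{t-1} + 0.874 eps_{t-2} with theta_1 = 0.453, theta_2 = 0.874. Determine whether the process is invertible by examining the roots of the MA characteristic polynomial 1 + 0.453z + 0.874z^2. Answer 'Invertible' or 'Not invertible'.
\text{Invertible}

The MA(q) characteristic polynomial is P(z) = 1 + 0.453z + 0.874z^2.
Invertibility requires all roots to lie outside the unit circle, i.e. |z| > 1 for every root.
Set 1 + (0.453) z + (0.874) z^2 = 0, i.e. a z^2 + b z + c = 0 with a = 0.874, b = 0.453, c = 1.
Discriminant D = b^2 - 4ac = (0.453)^2 - 4*(0.874)*1 = 0.205209 - (3.496) = -3.290791.
D < 0, so the roots are the complex-conjugate pair z = (-b +/- i sqrt(-D)) / (2a) = -0.2592 +/- 1.0378i.
For a conjugate pair |z|^2 = z * conj(z) = (product of roots) = c/a = 1/(0.874) = 1.144165, so |z| = sqrt(1.144165) = 1.0697 for both roots.
Moduli of all roots: 1.0697, 1.0697.
All moduli strictly greater than 1? Yes.
Verdict: Invertible.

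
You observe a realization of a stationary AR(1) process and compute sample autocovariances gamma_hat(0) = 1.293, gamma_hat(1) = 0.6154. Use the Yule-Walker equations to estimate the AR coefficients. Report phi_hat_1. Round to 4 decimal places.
\hat\phi_{1} = 0.4759

The Yule-Walker equations for an AR(p) process read, in matrix form,
  Gamma_p phi = r_p,   with   (Gamma_p)_{ij} = gamma(|i - j|),
                       (r_p)_i = gamma(i),   i,j = 1..p.
Substitute the sample gammas (Toeplitz matrix and right-hand side of size 1):
  Gamma_p = [[1.293]]
  r_p     = [0.6154]
With p = 1 this is the single equation gamma(0) phi_1 = gamma(1):
  phi_hat_1 = gamma(1) / gamma(0) = 0.6154 / 1.293 = 0.4759.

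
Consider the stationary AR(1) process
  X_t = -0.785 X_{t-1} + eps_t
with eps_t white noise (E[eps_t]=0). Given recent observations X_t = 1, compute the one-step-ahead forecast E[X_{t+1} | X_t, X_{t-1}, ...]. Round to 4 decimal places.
E[X_{t+1} \mid \mathcal F_t] = -0.7850

For an AR(p) model X_t = c + sum_i phi_i X_{t-i} + eps_t, the
one-step-ahead conditional mean is
  E[X_{t+1} | X_t, ...] = c + sum_i phi_i X_{t+1-i}.
Substitute known values:
  E[X_{t+1} | ...] = (-0.785) * (1)
                   = -0.7850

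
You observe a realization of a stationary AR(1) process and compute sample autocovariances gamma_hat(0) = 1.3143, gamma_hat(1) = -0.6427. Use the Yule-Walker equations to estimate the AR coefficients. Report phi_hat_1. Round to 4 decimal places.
\hat\phi_{1} = -0.4890

The Yule-Walker equations for an AR(p) process read, in matrix form,
  Gamma_p phi = r_p,   with   (Gamma_p)_{ij} = gamma(|i - j|),
                       (r_p)_i = gamma(i),   i,j = 1..p.
Substitute the sample gammas (Toeplitz matrix and right-hand side of size 1):
  Gamma_p = [[1.3143]]
  r_p     = [-0.6427]
With p = 1 this is the single equation gamma(0) phi_1 = gamma(1):
  phi_hat_1 = gamma(1) / gamma(0) = -0.6427 / 1.3143 = -0.4890.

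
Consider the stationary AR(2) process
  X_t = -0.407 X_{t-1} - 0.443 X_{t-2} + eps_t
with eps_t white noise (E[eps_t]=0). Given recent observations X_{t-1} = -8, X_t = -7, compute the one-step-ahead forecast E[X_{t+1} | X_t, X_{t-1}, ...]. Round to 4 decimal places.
E[X_{t+1} \mid \mathcal F_t] = 6.3930

For an AR(p) model X_t = c + sum_i phi_i X_{t-i} + eps_t, the
one-step-ahead conditional mean is
  E[X_{t+1} | X_t, ...] = c + sum_i phi_i X_{t+1-i}.
Substitute known values:
  E[X_{t+1} | ...] = (-0.407) * (-7) + (-0.443) * (-8)
                   = 6.3930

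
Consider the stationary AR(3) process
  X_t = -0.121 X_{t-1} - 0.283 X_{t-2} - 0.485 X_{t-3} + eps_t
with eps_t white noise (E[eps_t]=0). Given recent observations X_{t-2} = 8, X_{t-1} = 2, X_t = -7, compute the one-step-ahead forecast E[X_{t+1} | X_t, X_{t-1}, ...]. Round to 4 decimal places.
E[X_{t+1} \mid \mathcal F_t] = -3.5990

For an AR(p) model X_t = c + sum_i phi_i X_{t-i} + eps_t, the
one-step-ahead conditional mean is
  E[X_{t+1} | X_t, ...] = c + sum_i phi_i X_{t+1-i}.
Substitute known values:
  E[X_{t+1} | ...] = (-0.121) * (-7) + (-0.283) * (2) + (-0.485) * (8)
                   = -3.5990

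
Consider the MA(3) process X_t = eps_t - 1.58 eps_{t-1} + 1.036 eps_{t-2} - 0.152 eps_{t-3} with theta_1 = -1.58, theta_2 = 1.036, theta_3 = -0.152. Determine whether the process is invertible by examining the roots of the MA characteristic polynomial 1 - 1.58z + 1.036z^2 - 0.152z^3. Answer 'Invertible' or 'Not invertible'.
\text{Invertible}

The MA(q) characteristic polynomial is P(z) = 1 - 1.58z + 1.036z^2 - 0.152z^3.
Invertibility requires all roots to lie outside the unit circle, i.e. |z| > 1 for every root.
Degree 3: look for a simple real root z0 first, then factor out (1 - z/z0) and solve the remaining quadratic.
Testing z0 = 5: P(5) = 1 + (-1.58)(5) + (1.036)(5)^2 + (-0.152)(5)^3
  = 1 + (-7.9) + (25.9) + (-19) = 0.  So z_0 = 5 is a root, |z_0| = 5.
Divide out the factor (1 - 0.2 z) = (1 - z/z0) (since 1/z0 = 0.2):
  P(z) = (1 - 0.2 z)(1 + (-1.38) z + (0.76) z^2)
  [check: z-coef -1.38 - (0.2) = -1.58; z^2-coef 0.76 - (0.2)(-1.38) = 1.036; z^3-coef -(0.2)(0.76) = -0.152.]
Remaining roots from the quadratic factor 1 + (-1.38) z + (0.76) z^2:
  Set 1 + (-1.38) z + (0.76) z^2 = 0, i.e. a z^2 + b z + c = 0 with a = 0.76, b = -1.38, c = 1.
  Discriminant D = b^2 - 4ac = (-1.38)^2 - 4*(0.76)*1 = 1.9044 - (3.04) = -1.1356.
  D < 0, so the roots are the complex-conjugate pair z = (-b +/- i sqrt(-D)) / (2a) = 0.9079 +/- 0.7011i.
  For a conjugate pair |z|^2 = z * conj(z) = (product of roots) = c/a = 1/(0.76) = 1.315789, so |z| = sqrt(1.315789) = 1.1471 for both roots.
Moduli of all roots: 5.0000, 1.1471, 1.1471.
All moduli strictly greater than 1? Yes.
Verdict: Invertible.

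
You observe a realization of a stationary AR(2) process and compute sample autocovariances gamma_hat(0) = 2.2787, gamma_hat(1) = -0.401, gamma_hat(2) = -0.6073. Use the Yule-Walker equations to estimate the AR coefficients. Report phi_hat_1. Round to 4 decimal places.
\hat\phi_{1} = -0.2300

The Yule-Walker equations for an AR(p) process read, in matrix form,
  Gamma_p phi = r_p,   with   (Gamma_p)_{ij} = gamma(|i - j|),
                       (r_p)_i = gamma(i),   i,j = 1..p.
Substitute the sample gammas (Toeplitz matrix and right-hand side of size 2):
  Gamma_p = [[2.2787, -0.401], [-0.401, 2.2787]]
  r_p     = [-0.401, -0.6073]
Written out:
  2.2787 phi_1 - 0.401 phi_2 = -0.401
  -0.401 phi_1 + 2.2787 phi_2 = -0.6073
Solve by Cramer's rule:
  det = gamma(0)^2 - gamma(1)^2 = (2.2787)^2 - (-0.401)^2 = 5.19247369 - 0.160801 = 5.03167269
  phi_hat_1 = [gamma(1) gamma(0) - gamma(1) gamma(2)] / det = [(-0.401)(2.2787) - (-0.401)(-0.6073)] / 5.03167269 = -1.157286 / 5.03167269 = -0.23
  phi_hat_2 = [gamma(0) gamma(2) - gamma(1)^2] / det = [(2.2787)(-0.6073) - (-0.401)^2] / 5.03167269 = -1.54465551 / 5.03167269 = -0.307
So phi_hat = [-0.2300, -0.3070].
Therefore phi_hat_1 = -0.2300.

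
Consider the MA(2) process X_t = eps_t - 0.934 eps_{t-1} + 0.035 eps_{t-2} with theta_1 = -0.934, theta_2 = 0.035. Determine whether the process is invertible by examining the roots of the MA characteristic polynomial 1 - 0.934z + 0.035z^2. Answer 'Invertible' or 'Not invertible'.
\text{Invertible}

The MA(q) characteristic polynomial is P(z) = 1 - 0.934z + 0.035z^2.
Invertibility requires all roots to lie outside the unit circle, i.e. |z| > 1 for every root.
Set 1 + (-0.934) z + (0.035) z^2 = 0, i.e. a z^2 + b z + c = 0 with a = 0.035, b = -0.934, c = 1.
Discriminant D = b^2 - 4ac = (-0.934)^2 - 4*(0.035)*1 = 0.872356 - (0.14) = 0.732356.
D >= 0, so the roots are real: z = (-b +/- sqrt(D)) / (2a) = (0.934 +/- 0.855778) / (0.07).
  z_1 = (0.934 + 0.855778) / (0.07) = 25.5683,   |z_1| = 25.5683.
  z_2 = (0.934 - 0.855778) / (0.07) = 1.1175,   |z_2| = 1.1175.
Moduli of all roots: 25.5683, 1.1175.
All moduli strictly greater than 1? Yes.
Verdict: Invertible.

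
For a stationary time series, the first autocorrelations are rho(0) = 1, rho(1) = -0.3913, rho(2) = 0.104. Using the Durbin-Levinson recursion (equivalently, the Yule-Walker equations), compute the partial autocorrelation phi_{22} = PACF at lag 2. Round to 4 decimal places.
\phi_{22} = -0.0580

The PACF at lag k is phi_{kk}, the last component of the solution
to the Yule-Walker system G_k phi = r_k where
  (G_k)_{ij} = rho(|i - j|), (r_k)_i = rho(i), i,j = 1..k.
Equivalently, Durbin-Levinson gives phi_{kk} iteratively:
  phi_{11} = rho(1)
  phi_{kk} = [rho(k) - sum_{j=1..k-1} phi_{k-1,j} rho(k-j)]
            / [1 - sum_{j=1..k-1} phi_{k-1,j} rho(j)],
  phi_{k,j} = phi_{k-1,j} - phi_{kk} phi_{k-1,k-j},  j = 1..k-1.
Step k = 1:
  phi_11 = rho(1) = -0.3913.
Step k = 2:
  phi_22 = [rho(2) - phi_11 rho(1)] / [1 - phi_11 rho(1)] = [0.104 - (-0.3913)(-0.3913)] / [1 - (-0.3913)(-0.3913)]
         = -0.04911569 / 0.84688431 = -0.058.
Therefore phi_{22} = -0.0580.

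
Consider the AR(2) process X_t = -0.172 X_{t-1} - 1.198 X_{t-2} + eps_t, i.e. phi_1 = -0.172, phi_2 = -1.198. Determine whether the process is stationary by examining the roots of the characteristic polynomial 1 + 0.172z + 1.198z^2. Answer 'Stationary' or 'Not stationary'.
\text{Not stationary}

The AR(p) characteristic polynomial is P(z) = 1 + 0.172z + 1.198z^2.
Stationarity requires all roots to lie outside the unit circle, i.e. |z| > 1 for every root.
Set 1 + (0.172) z + (1.198) z^2 = 0, i.e. a z^2 + b z + c = 0 with a = 1.198, b = 0.172, c = 1.
Discriminant D = b^2 - 4ac = (0.172)^2 - 4*(1.198)*1 = 0.029584 - (4.792) = -4.762416.
D < 0, so the roots are the complex-conjugate pair z = (-b +/- i sqrt(-D)) / (2a) = -0.0718 +/- 0.9108i.
For a conjugate pair |z|^2 = z * conj(z) = (product of roots) = c/a = 1/(1.198) = 0.834725, so |z| = sqrt(0.834725) = 0.9136 for both roots.
Moduli of all roots: 0.9136, 0.9136.
All moduli strictly greater than 1? No.
Verdict: Not stationary.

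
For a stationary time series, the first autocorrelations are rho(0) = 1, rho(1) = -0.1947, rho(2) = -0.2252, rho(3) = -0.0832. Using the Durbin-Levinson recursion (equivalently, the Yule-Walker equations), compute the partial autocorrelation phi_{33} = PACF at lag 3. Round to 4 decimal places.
\phi_{33} = -0.2160

The PACF at lag k is phi_{kk}, the last component of the solution
to the Yule-Walker system G_k phi = r_k where
  (G_k)_{ij} = rho(|i - j|), (r_k)_i = rho(i), i,j = 1..k.
Equivalently, Durbin-Levinson gives phi_{kk} iteratively:
  phi_{11} = rho(1)
  phi_{kk} = [rho(k) - sum_{j=1..k-1} phi_{k-1,j} rho(k-j)]
            / [1 - sum_{j=1..k-1} phi_{k-1,j} rho(j)],
  phi_{k,j} = phi_{k-1,j} - phi_{kk} phi_{k-1,k-j},  j = 1..k-1.
Step k = 1:
  phi_11 = rho(1) = -0.1947.
Step k = 2:
  phi_22 = [rho(2) - phi_11 rho(1)] / [1 - phi_11 rho(1)] = [-0.2252 - (-0.1947)(-0.1947)] / [1 - (-0.1947)(-0.1947)]
         = -0.26310809 / 0.96209191 = -0.273475.
  Update: phi_21 = phi_11 - phi_22 phi_11 = -0.1947 - (-0.273475)(-0.1947) = -0.247946.
Step k = 3:
  phi_33 = [rho(3) - phi_21 rho(2) - phi_22 rho(1)] / [1 - phi_21 rho(1) - phi_22 rho(2)]
    numerator   = -0.0832 - (-0.247946)(-0.2252) - (-0.273475)(-0.1947) = -0.19228293
    denominator = 1 - (-0.247946)(-0.1947) - (-0.273475)(-0.2252) = 0.89013842
  phi_33 = -0.19228293 / 0.89013842 = -0.216.
Therefore phi_{33} = -0.2160.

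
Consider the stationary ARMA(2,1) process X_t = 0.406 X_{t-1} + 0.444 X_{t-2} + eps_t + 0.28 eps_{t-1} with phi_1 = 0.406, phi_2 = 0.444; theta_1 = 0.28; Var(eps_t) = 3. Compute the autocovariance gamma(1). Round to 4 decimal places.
\gamma(1) = 10.2048

Multiply the model equation by X_{t-k} and take expectations. With theta_0 = psi_0 = 1 and psi_j the MA(infinity) weights, this gives
  gamma(k) - sum_i phi_i gamma(k-i) = c_k,
  c_k = sigma^2 * sum_{j=k..q} theta_j psi_{j-k}   (c_k = 0 for k > q),
using gamma(-m) = gamma(m).
psi-weights needed (psi_j = theta_j + sum_i phi_i psi_{j-i}):
  psi_1 = theta_1 + phi_1 = 0.28 + (0.406) = 0.686
Right-hand sides:
  c_0 = sigma^2 (1 + theta_1 psi_1) = 3 * (1 + (0.28)(0.686)) = 3 * 1.19208 = 3.57624
  c_1 = sigma^2 theta_1 = 3 * (0.28) = 0.84
  c_2 = 0
Equations for k = 0, 1, 2 (AR order 2, c_2 = 0):
  (E0) gamma(0) = phi_1 gamma(1) + phi_2 gamma(2) + c_0
  (E1) gamma(1) = phi_1 gamma(0) + phi_2 gamma(1) + c_1
  (E2) gamma(2) = phi_1 gamma(1) + phi_2 gamma(0)
From (E1): gamma(1) = A gamma(0) + B with
  A = phi_1 / (1 - phi_2) = 0.406 / 0.556 = 0.730216,   B = c_1 / (1 - phi_2) = 0.84 / 0.556 = 1.510791.
Insert (E2) into (E0): gamma(0) (1 - phi_2^2) = phi_1 (1 + phi_2) gamma(1) + c_0.
  phi_1 (1 + phi_2) = (0.406)(1.444) = 0.586264,   1 - phi_2^2 = 0.802864.
Replace gamma(1) by A gamma(0) + B and collect gamma(0):
  gamma(0) [0.802864 - (0.586264)(0.730216)] = (0.586264)(1.510791) + 3.57624
  gamma(0) * 0.374765 = 4.461963
  gamma(0) = 4.461963 / 0.374765 = 11.906036.
  gamma(1) = A gamma(0) + B = (0.730216)(11.906036) + (1.510791) = 10.204767.
Therefore gamma(1) = 10.2048 (to 4 decimal places).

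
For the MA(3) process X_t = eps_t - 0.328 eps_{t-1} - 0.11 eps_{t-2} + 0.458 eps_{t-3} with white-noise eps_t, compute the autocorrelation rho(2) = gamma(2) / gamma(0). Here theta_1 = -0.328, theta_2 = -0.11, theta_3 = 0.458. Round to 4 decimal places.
\rho(2) = -0.1957

For an MA(q) process with theta_0 = 1, the autocovariance is
  gamma(k) = sigma^2 * sum_{i=0..q-k} theta_i * theta_{i+k},
and rho(k) = gamma(k) / gamma(0). Sigma^2 cancels.
  numerator   = (1)*(-0.11) + (-0.328)*(0.458) = -0.260224.
  denominator = (1)^2 + (-0.328)^2 + (-0.11)^2 + (0.458)^2 = 1.329448.
  rho(2) = -0.260224 / 1.329448 = -0.1957.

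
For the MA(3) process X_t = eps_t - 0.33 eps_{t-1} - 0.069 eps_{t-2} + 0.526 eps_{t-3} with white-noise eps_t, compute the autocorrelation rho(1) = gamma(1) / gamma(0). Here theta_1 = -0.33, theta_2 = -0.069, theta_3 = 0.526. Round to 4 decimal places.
\rho(1) = -0.2471

For an MA(q) process with theta_0 = 1, the autocovariance is
  gamma(k) = sigma^2 * sum_{i=0..q-k} theta_i * theta_{i+k},
and rho(k) = gamma(k) / gamma(0). Sigma^2 cancels.
  numerator   = (1)*(-0.33) + (-0.33)*(-0.069) + (-0.069)*(0.526) = -0.343524.
  denominator = (1)^2 + (-0.33)^2 + (-0.069)^2 + (0.526)^2 = 1.390337.
  rho(1) = -0.343524 / 1.390337 = -0.2471.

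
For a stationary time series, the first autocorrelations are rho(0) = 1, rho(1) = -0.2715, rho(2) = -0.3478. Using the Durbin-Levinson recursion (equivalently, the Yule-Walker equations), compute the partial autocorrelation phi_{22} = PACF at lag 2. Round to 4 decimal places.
\phi_{22} = -0.4551

The PACF at lag k is phi_{kk}, the last component of the solution
to the Yule-Walker system G_k phi = r_k where
  (G_k)_{ij} = rho(|i - j|), (r_k)_i = rho(i), i,j = 1..k.
Equivalently, Durbin-Levinson gives phi_{kk} iteratively:
  phi_{11} = rho(1)
  phi_{kk} = [rho(k) - sum_{j=1..k-1} phi_{k-1,j} rho(k-j)]
            / [1 - sum_{j=1..k-1} phi_{k-1,j} rho(j)],
  phi_{k,j} = phi_{k-1,j} - phi_{kk} phi_{k-1,k-j},  j = 1..k-1.
Step k = 1:
  phi_11 = rho(1) = -0.2715.
Step k = 2:
  phi_22 = [rho(2) - phi_11 rho(1)] / [1 - phi_11 rho(1)] = [-0.3478 - (-0.2715)(-0.2715)] / [1 - (-0.2715)(-0.2715)]
         = -0.42151225 / 0.92628775 = -0.4551.
Therefore phi_{22} = -0.4551.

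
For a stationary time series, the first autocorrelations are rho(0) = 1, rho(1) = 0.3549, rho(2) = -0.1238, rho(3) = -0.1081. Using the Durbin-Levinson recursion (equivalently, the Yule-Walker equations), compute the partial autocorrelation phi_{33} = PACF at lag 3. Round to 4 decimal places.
\phi_{33} = 0.0620

The PACF at lag k is phi_{kk}, the last component of the solution
to the Yule-Walker system G_k phi = r_k where
  (G_k)_{ij} = rho(|i - j|), (r_k)_i = rho(i), i,j = 1..k.
Equivalently, Durbin-Levinson gives phi_{kk} iteratively:
  phi_{11} = rho(1)
  phi_{kk} = [rho(k) - sum_{j=1..k-1} phi_{k-1,j} rho(k-j)]
            / [1 - sum_{j=1..k-1} phi_{k-1,j} rho(j)],
  phi_{k,j} = phi_{k-1,j} - phi_{kk} phi_{k-1,k-j},  j = 1..k-1.
Step k = 1:
  phi_11 = rho(1) = 0.3549.
Step k = 2:
  phi_22 = [rho(2) - phi_11 rho(1)] / [1 - phi_11 rho(1)] = [-0.1238 - (0.3549)(0.3549)] / [1 - (0.3549)(0.3549)]
         = -0.24975401 / 0.87404599 = -0.285745.
  Update: phi_21 = phi_11 - phi_22 phi_11 = 0.3549 - (-0.285745)(0.3549) = 0.456311.
Step k = 3:
  phi_33 = [rho(3) - phi_21 rho(2) - phi_22 rho(1)] / [1 - phi_21 rho(1) - phi_22 rho(2)]
    numerator   = -0.1081 - (0.456311)(-0.1238) - (-0.285745)(0.3549) = 0.04980207
    denominator = 1 - (0.456311)(0.3549) - (-0.285745)(-0.1238) = 0.80268011
  phi_33 = 0.04980207 / 0.80268011 = 0.062.
Therefore phi_{33} = 0.0620.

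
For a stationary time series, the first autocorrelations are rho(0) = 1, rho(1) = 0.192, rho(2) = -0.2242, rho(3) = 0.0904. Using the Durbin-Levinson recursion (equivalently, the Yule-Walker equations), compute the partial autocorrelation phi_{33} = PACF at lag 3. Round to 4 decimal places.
\phi_{33} = 0.2209

The PACF at lag k is phi_{kk}, the last component of the solution
to the Yule-Walker system G_k phi = r_k where
  (G_k)_{ij} = rho(|i - j|), (r_k)_i = rho(i), i,j = 1..k.
Equivalently, Durbin-Levinson gives phi_{kk} iteratively:
  phi_{11} = rho(1)
  phi_{kk} = [rho(k) - sum_{j=1..k-1} phi_{k-1,j} rho(k-j)]
            / [1 - sum_{j=1..k-1} phi_{k-1,j} rho(j)],
  phi_{k,j} = phi_{k-1,j} - phi_{kk} phi_{k-1,k-j},  j = 1..k-1.
Step k = 1:
  phi_11 = rho(1) = 0.192.
Step k = 2:
  phi_22 = [rho(2) - phi_11 rho(1)] / [1 - phi_11 rho(1)] = [-0.2242 - (0.192)(0.192)] / [1 - (0.192)(0.192)]
         = -0.261064 / 0.963136 = -0.271056.
  Update: phi_21 = phi_11 - phi_22 phi_11 = 0.192 - (-0.271056)(0.192) = 0.244043.
Step k = 3:
  phi_33 = [rho(3) - phi_21 rho(2) - phi_22 rho(1)] / [1 - phi_21 rho(1) - phi_22 rho(2)]
    numerator   = 0.0904 - (0.244043)(-0.2242) - (-0.271056)(0.192) = 0.19715719
    denominator = 1 - (0.244043)(0.192) - (-0.271056)(-0.2242) = 0.89237298
  phi_33 = 0.19715719 / 0.89237298 = 0.2209.
Therefore phi_{33} = 0.2209.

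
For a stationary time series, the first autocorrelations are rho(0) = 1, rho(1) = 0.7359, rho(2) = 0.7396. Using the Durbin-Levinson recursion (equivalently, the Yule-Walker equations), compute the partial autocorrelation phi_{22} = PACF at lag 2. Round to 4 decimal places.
\phi_{22} = 0.4320

The PACF at lag k is phi_{kk}, the last component of the solution
to the Yule-Walker system G_k phi = r_k where
  (G_k)_{ij} = rho(|i - j|), (r_k)_i = rho(i), i,j = 1..k.
Equivalently, Durbin-Levinson gives phi_{kk} iteratively:
  phi_{11} = rho(1)
  phi_{kk} = [rho(k) - sum_{j=1..k-1} phi_{k-1,j} rho(k-j)]
            / [1 - sum_{j=1..k-1} phi_{k-1,j} rho(j)],
  phi_{k,j} = phi_{k-1,j} - phi_{kk} phi_{k-1,k-j},  j = 1..k-1.
Step k = 1:
  phi_11 = rho(1) = 0.7359.
Step k = 2:
  phi_22 = [rho(2) - phi_11 rho(1)] / [1 - phi_11 rho(1)] = [0.7396 - (0.7359)(0.7359)] / [1 - (0.7359)(0.7359)]
         = 0.19805119 / 0.45845119 = 0.432.
Therefore phi_{22} = 0.4320.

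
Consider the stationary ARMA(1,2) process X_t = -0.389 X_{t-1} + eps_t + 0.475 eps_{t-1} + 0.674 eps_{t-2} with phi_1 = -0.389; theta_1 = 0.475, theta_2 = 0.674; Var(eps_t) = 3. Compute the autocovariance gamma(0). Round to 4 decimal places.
\gamma(0) = 4.4726

Multiply the model equation by X_{t-k} and take expectations. With theta_0 = psi_0 = 1 and psi_j the MA(infinity) weights, this gives
  gamma(k) - sum_i phi_i gamma(k-i) = c_k,
  c_k = sigma^2 * sum_{j=k..q} theta_j psi_{j-k}   (c_k = 0 for k > q),
using gamma(-m) = gamma(m).
psi-weights needed (psi_j = theta_j + sum_i phi_i psi_{j-i}):
  psi_1 = theta_1 + phi_1 = 0.475 + (-0.389) = 0.086
  psi_2 = theta_2 + phi_1 psi_1 = 0.674 + (-0.389)(0.086) = 0.640546
Right-hand sides:
  c_0 = sigma^2 (1 + theta_1 psi_1 + theta_2 psi_2) = 3 * (1 + (0.475)(0.086) + (0.674)(0.640546)) = 3 * 1.472578 = 4.417734
  c_1 = sigma^2 (theta_1 + theta_2 psi_1) = 3 * (0.475 + (0.674)(0.086)) = 1.598892
  c_2 = sigma^2 theta_2 = 3 * (0.674) = 2.022
Equations for k = 0 and k = 1 (AR order 1):
  gamma(0) = phi_1 gamma(1) + c_0
  gamma(1) = phi_1 gamma(0) + c_1
Substituting the second into the first: gamma(0) (1 - phi_1^2) = c_0 + phi_1 c_1, so
  gamma(0) = (c_0 + phi_1 c_1) / (1 - phi_1^2) = (4.417734 + (-0.389)(1.598892)) / (1 - (-0.389)^2) = 3.795765 / 0.848679 = 4.472557.
Therefore gamma(0) = 4.4726 (to 4 decimal places).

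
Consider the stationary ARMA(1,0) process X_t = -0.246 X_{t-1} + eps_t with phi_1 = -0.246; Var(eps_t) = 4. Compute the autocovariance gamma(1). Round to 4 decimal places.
\gamma(1) = -1.0474

Multiply the model equation by X_{t-k} and take expectations. With theta_0 = psi_0 = 1 and psi_j the MA(infinity) weights, this gives
  gamma(k) - sum_i phi_i gamma(k-i) = c_k,
  c_k = sigma^2 * sum_{j=k..q} theta_j psi_{j-k}   (c_k = 0 for k > q),
using gamma(-m) = gamma(m).
Pure AR (q = 0): c_0 = sigma^2 = 4, c_k = 0 for k >= 1.
Equations for k = 0 and k = 1 (AR order 1):
  gamma(0) = phi_1 gamma(1) + c_0
  gamma(1) = phi_1 gamma(0) + c_1
Substituting the second into the first: gamma(0) (1 - phi_1^2) = c_0 + phi_1 c_1, so
  gamma(0) = c_0 / (1 - phi_1^2) = 4 / (1 - (-0.246)^2) = 4 / 0.939484 = 4.257656.
  gamma(1) = phi_1 gamma(0) = (-0.246)(4.257656) = -1.047383.
Therefore gamma(1) = -1.0474 (to 4 decimal places).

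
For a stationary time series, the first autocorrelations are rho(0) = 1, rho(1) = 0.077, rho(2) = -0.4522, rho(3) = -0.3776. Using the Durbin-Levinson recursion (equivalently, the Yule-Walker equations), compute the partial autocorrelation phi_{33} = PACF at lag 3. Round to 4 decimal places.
\phi_{33} = -0.3720

The PACF at lag k is phi_{kk}, the last component of the solution
to the Yule-Walker system G_k phi = r_k where
  (G_k)_{ij} = rho(|i - j|), (r_k)_i = rho(i), i,j = 1..k.
Equivalently, Durbin-Levinson gives phi_{kk} iteratively:
  phi_{11} = rho(1)
  phi_{kk} = [rho(k) - sum_{j=1..k-1} phi_{k-1,j} rho(k-j)]
            / [1 - sum_{j=1..k-1} phi_{k-1,j} rho(j)],
  phi_{k,j} = phi_{k-1,j} - phi_{kk} phi_{k-1,k-j},  j = 1..k-1.
Step k = 1:
  phi_11 = rho(1) = 0.077.
Step k = 2:
  phi_22 = [rho(2) - phi_11 rho(1)] / [1 - phi_11 rho(1)] = [-0.4522 - (0.077)(0.077)] / [1 - (0.077)(0.077)]
         = -0.458129 / 0.994071 = -0.460861.
  Update: phi_21 = phi_11 - phi_22 phi_11 = 0.077 - (-0.460861)(0.077) = 0.112486.
Step k = 3:
  phi_33 = [rho(3) - phi_21 rho(2) - phi_22 rho(1)] / [1 - phi_21 rho(1) - phi_22 rho(2)]
    numerator   = -0.3776 - (0.112486)(-0.4522) - (-0.460861)(0.077) = -0.29124735
    denominator = 1 - (0.112486)(0.077) - (-0.460861)(-0.4522) = 0.78293701
  phi_33 = -0.29124735 / 0.78293701 = -0.372.
Therefore phi_{33} = -0.3720.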